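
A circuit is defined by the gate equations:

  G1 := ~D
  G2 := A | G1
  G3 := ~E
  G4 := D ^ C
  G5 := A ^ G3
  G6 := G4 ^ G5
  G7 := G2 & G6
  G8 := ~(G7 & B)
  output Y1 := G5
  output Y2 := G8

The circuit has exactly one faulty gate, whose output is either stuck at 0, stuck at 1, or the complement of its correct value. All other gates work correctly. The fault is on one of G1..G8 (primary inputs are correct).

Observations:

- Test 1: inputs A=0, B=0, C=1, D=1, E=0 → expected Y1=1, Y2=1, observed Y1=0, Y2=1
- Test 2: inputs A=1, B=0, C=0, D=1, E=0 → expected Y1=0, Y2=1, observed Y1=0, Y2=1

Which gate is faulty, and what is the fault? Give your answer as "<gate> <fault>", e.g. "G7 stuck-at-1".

Fault-free values for test 1 (A=0, B=0, C=1, D=1, E=0): G1=0, G2=0, G3=1, G4=0, G5=1, G6=1, G7=0, G8=1, giving Y1=1, Y2=1. Observed Y1=0, Y2=1.
Test 1: faults giving observed Y1=0, Y2=1 are {G3 stuck-at-0, G3 inverted output, G5 stuck-at-0, G5 inverted output}.
Test 2 (A=1, B=0, C=0, D=1, E=0): fault-free G1=0, G2=1, G3=1, G4=1, G5=0, G6=1, G7=1, G8=1 → Y1=0, Y2=1; observed Y1=0, Y2=1. Eliminates G3 stuck-at-0, G3 inverted output, G5 inverted output.
Only G5 stuck-at-0 is consistent with every test.

G5 stuck-at-0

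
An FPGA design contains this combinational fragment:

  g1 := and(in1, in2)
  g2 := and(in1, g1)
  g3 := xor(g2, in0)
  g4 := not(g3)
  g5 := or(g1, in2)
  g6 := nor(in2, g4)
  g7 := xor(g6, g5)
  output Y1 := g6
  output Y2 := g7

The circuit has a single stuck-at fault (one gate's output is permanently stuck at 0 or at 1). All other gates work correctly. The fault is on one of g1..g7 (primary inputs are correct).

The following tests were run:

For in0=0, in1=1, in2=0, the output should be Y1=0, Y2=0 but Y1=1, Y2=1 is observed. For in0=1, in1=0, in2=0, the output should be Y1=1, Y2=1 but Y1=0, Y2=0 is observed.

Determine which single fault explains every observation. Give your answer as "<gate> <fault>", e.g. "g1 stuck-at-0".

g2 stuck-at-1

Fault-free values for test 1 (in0=0, in1=1, in2=0): g1=0, g2=0, g3=0, g4=1, g5=0, g6=0, g7=0, giving Y1=0, Y2=0. Observed Y1=1, Y2=1.
Test 1: faults giving observed Y1=1, Y2=1 are {g2 stuck-at-1, g3 stuck-at-1, g4 stuck-at-0, g6 stuck-at-1}.
Test 2 (in0=1, in1=0, in2=0): fault-free g1=0, g2=0, g3=1, g4=0, g5=0, g6=1, g7=1 → Y1=1, Y2=1; observed Y1=0, Y2=0. Eliminates g3 stuck-at-1, g4 stuck-at-0, g6 stuck-at-1.
Only g2 stuck-at-1 is consistent with every test.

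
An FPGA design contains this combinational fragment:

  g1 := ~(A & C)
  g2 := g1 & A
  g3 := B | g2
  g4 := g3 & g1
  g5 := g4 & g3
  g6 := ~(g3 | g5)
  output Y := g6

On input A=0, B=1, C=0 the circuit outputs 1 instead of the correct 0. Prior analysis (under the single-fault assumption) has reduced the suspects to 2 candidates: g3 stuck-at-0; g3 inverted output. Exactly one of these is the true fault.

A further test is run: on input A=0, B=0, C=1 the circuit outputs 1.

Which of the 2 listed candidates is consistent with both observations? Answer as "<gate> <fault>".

g3 stuck-at-0

Evaluate each candidate on input A=0, B=0, C=1:
  g3 stuck-at-0: g1=1, g2=0, g3=0 [stuck-at-0], g4=0, g5=0, g6=1 → 1 — matches
  g3 inverted output: g1=1, g2=0, g3=1 [inverted output], g4=1, g5=1, g6=0 → 0 — eliminated
Only g3 stuck-at-0 reproduces the observed 1.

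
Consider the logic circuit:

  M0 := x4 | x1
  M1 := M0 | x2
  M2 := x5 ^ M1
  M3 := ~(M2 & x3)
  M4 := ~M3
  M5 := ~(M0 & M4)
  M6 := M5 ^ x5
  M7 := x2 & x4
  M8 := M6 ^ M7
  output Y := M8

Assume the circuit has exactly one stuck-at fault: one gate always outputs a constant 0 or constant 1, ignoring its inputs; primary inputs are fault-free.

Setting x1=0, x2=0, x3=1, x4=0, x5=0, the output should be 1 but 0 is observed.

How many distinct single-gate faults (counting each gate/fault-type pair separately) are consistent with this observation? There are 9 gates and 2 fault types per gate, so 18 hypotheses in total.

5

Fault-free: M0=0, M1=0, M2=0, M3=1, M4=0, M5=1, M6=1, M7=0, M8=1 → 1. Observed 0.
  M0: stuck-at-1 ✓; others ✗
  M1: none of the 2 fault types match ✗
  M2: none of the 2 fault types match ✗
  M3: none of the 2 fault types match ✗
  M4: none of the 2 fault types match ✗
  M5: stuck-at-0 ✓; others ✗
  M6: stuck-at-0 ✓; others ✗
  M7: stuck-at-1 ✓; others ✗
  M8: stuck-at-0 ✓; others ✗
Consistent faults: {M0 stuck-at-1, M5 stuck-at-0, M6 stuck-at-0, M7 stuck-at-1, M8 stuck-at-0} — 5 in all.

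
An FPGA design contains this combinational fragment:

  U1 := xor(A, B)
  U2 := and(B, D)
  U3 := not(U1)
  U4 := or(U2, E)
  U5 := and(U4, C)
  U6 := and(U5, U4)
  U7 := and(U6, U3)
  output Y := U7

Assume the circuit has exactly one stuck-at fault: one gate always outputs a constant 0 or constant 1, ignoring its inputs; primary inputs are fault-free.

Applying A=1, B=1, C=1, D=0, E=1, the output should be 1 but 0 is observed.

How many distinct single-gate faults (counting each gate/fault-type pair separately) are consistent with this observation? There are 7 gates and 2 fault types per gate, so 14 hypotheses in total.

6

Fault-free: U1=0, U2=0, U3=1, U4=1, U5=1, U6=1, U7=1 → 1. Observed 0.
  U1 stuck-at-0: output 1 ✗
  U1 stuck-at-1: output 0 ✓
  U2 stuck-at-0: output 1 ✗
  U2 stuck-at-1: output 1 ✗
  U3 stuck-at-0: output 0 ✓
  U3 stuck-at-1: output 1 ✗
  U4 stuck-at-0: output 0 ✓
  U4 stuck-at-1: output 1 ✗
  U5 stuck-at-0: output 0 ✓
  U5 stuck-at-1: output 1 ✗
  U6 stuck-at-0: output 0 ✓
  U6 stuck-at-1: output 1 ✗
  U7 stuck-at-0: output 0 ✓
  U7 stuck-at-1: output 1 ✗
Consistent faults: {U1 stuck-at-1, U3 stuck-at-0, U4 stuck-at-0, U5 stuck-at-0, U6 stuck-at-0, U7 stuck-at-0} — 6 in all.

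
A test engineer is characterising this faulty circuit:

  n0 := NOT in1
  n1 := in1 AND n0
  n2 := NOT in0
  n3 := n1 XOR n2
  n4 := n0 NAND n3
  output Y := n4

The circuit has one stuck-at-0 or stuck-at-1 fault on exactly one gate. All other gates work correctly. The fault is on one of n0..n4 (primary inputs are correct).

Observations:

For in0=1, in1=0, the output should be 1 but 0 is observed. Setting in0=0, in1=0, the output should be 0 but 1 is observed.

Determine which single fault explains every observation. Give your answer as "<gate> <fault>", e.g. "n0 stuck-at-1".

Fault-free values for test 1 (in0=1, in1=0): n0=1, n1=0, n2=0, n3=0, n4=1, giving Y=1. Observed 0.
Test 1: faults giving observed 0 are {n1 stuck-at-1, n2 stuck-at-1, n3 stuck-at-1, n4 stuck-at-0}.
Test 2 (in0=0, in1=0): fault-free n0=1, n1=0, n2=1, n3=1, n4=0 → 0; observed 1. Eliminates n2 stuck-at-1, n3 stuck-at-1, n4 stuck-at-0.
Only n1 stuck-at-1 is consistent with every test.

n1 stuck-at-1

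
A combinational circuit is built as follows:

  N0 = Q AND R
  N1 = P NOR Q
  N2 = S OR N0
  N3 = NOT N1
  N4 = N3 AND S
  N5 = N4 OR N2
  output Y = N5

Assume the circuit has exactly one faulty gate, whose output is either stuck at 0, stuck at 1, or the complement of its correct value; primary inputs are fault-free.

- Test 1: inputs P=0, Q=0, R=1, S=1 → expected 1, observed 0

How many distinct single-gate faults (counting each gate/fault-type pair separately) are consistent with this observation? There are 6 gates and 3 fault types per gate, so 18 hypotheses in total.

4

Fault-free: N0=0, N1=1, N2=1, N3=0, N4=0, N5=1 → 1. Observed 0.
  N0: none of the 3 fault types match ✗
  N1: none of the 3 fault types match ✗
  N2: stuck-at-0, inverted output ✓; others ✗
  N3: none of the 3 fault types match ✗
  N4: none of the 3 fault types match ✗
  N5: stuck-at-0, inverted output ✓; others ✗
Consistent faults: {N2 stuck-at-0, N2 inverted output, N5 stuck-at-0, N5 inverted output} — 4 in all.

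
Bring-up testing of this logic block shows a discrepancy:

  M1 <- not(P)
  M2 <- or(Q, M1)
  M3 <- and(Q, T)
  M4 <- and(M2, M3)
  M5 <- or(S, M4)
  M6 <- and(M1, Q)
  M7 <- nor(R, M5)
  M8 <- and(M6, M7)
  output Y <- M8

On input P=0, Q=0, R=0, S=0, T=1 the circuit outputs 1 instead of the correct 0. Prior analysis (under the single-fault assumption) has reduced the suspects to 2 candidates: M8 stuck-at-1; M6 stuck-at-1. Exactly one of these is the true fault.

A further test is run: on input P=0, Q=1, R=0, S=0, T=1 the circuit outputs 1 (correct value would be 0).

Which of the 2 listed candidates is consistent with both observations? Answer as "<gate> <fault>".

Evaluate each candidate on input P=0, Q=1, R=0, S=0, T=1:
  M8 stuck-at-1: M1=1, M2=1, M3=1, M4=1, M5=1, M6=1, M7=0, M8=1 [stuck-at-1] → 1 — matches
  M6 stuck-at-1: M1=1, M2=1, M3=1, M4=1, M5=1, M6=1 [stuck-at-1], M7=0, M8=0 → 0 — eliminated
Only M8 stuck-at-1 reproduces the observed 1.

M8 stuck-at-1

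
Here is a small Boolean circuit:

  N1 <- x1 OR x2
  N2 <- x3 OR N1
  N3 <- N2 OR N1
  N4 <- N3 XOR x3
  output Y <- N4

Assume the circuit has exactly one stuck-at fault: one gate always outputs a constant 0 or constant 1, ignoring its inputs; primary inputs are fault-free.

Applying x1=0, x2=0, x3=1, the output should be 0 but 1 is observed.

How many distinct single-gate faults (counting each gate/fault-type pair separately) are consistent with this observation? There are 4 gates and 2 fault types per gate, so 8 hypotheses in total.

3

Fault-free: N1=0, N2=1, N3=1, N4=0 → 0. Observed 1.
  N1 stuck-at-0: output 0 ✗
  N1 stuck-at-1: output 0 ✗
  N2 stuck-at-0: output 1 ✓
  N2 stuck-at-1: output 0 ✗
  N3 stuck-at-0: output 1 ✓
  N3 stuck-at-1: output 0 ✗
  N4 stuck-at-0: output 0 ✗
  N4 stuck-at-1: output 1 ✓
Consistent faults: {N2 stuck-at-0, N3 stuck-at-0, N4 stuck-at-1} — 3 in all.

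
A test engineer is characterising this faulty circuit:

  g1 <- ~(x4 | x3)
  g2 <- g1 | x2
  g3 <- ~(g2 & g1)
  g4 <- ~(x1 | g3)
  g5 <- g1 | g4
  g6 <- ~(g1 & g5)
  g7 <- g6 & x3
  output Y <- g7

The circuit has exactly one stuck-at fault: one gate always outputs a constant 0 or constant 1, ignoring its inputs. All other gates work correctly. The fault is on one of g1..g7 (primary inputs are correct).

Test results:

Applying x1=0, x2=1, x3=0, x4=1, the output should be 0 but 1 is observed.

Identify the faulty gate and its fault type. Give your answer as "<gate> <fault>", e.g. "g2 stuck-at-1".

Fault-free values for test 1 (x1=0, x2=1, x3=0, x4=1): g1=0, g2=1, g3=1, g4=0, g5=0, g6=1, g7=0, giving Y=0. Observed 1.
Test 1: faults giving observed 1 are {g7 stuck-at-1}.
Only g7 stuck-at-1 is consistent with every test.

g7 stuck-at-1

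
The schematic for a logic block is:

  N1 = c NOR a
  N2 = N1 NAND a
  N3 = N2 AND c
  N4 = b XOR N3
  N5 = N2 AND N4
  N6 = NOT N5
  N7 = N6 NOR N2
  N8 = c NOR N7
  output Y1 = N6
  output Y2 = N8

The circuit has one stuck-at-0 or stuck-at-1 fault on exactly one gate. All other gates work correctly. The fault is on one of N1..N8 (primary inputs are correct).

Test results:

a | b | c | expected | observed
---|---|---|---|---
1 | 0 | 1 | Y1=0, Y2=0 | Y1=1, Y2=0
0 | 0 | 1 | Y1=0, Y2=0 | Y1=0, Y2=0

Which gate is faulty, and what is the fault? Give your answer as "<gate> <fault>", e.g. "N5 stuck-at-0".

Fault-free values for test 1 (a=1, b=0, c=1): N1=0, N2=1, N3=1, N4=1, N5=1, N6=0, N7=0, N8=0, giving Y1=0, Y2=0. Observed Y1=1, Y2=0.
Test 1: faults giving observed Y1=1, Y2=0 are {N1 stuck-at-1, N2 stuck-at-0, N3 stuck-at-0, N4 stuck-at-0, N5 stuck-at-0, N6 stuck-at-1}.
Test 2 (a=0, b=0, c=1): fault-free N1=0, N2=1, N3=1, N4=1, N5=1, N6=0, N7=0, N8=0 → Y1=0, Y2=0; observed Y1=0, Y2=0. Eliminates N2 stuck-at-0, N3 stuck-at-0, N4 stuck-at-0, N5 stuck-at-0, N6 stuck-at-1.
Only N1 stuck-at-1 is consistent with every test.

N1 stuck-at-1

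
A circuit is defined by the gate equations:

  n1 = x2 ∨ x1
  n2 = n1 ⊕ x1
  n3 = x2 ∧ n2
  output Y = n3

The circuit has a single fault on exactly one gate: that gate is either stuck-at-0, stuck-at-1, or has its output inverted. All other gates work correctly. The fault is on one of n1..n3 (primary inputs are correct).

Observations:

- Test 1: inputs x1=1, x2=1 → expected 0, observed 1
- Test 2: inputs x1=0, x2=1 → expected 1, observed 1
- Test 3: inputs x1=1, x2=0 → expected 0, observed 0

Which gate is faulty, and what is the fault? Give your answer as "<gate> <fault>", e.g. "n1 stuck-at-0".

n2 stuck-at-1

Fault-free values for test 1 (x1=1, x2=1): n1=1, n2=0, n3=0, giving Y=0. Observed 1.
Test 1: faults giving observed 1 are {n1 stuck-at-0, n1 inverted output, n2 stuck-at-1, n2 inverted output, n3 stuck-at-1, n3 inverted output}.
Test 2 (x1=0, x2=1): fault-free n1=1, n2=1, n3=1 → 1; observed 1. Eliminates n1 stuck-at-0, n1 inverted output, n2 inverted output, n3 inverted output.
Test 3 (x1=1, x2=0): fault-free n1=1, n2=0, n3=0 → 0; observed 0. Eliminates n3 stuck-at-1.
Only n2 stuck-at-1 is consistent with every test.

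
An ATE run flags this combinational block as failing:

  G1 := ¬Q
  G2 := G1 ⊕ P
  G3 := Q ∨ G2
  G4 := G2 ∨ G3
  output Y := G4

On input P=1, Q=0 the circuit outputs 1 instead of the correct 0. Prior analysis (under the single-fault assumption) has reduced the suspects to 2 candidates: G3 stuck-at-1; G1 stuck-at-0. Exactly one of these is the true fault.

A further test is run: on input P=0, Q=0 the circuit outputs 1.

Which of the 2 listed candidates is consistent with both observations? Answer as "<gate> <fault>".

G3 stuck-at-1

Evaluate each candidate on input P=0, Q=0:
  G3 stuck-at-1: G1=1, G2=1, G3=1 [stuck-at-1], G4=1 → 1 — matches
  G1 stuck-at-0: G1=0 [stuck-at-0], G2=0, G3=0, G4=0 → 0 — eliminated
Only G3 stuck-at-1 reproduces the observed 1.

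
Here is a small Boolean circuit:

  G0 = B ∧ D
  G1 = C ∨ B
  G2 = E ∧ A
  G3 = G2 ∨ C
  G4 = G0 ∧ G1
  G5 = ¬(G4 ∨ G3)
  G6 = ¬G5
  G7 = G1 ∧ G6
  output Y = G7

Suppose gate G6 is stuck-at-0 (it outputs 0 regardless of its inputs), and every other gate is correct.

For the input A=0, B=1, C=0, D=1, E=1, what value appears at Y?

Propagate with G6 forced: G0=1, G1=1, G2=0, G3=0, G4=1, G5=0, G6=0 [stuck-at-0], G7=0.
So Y = 0. (Without the fault it would be 1.)

0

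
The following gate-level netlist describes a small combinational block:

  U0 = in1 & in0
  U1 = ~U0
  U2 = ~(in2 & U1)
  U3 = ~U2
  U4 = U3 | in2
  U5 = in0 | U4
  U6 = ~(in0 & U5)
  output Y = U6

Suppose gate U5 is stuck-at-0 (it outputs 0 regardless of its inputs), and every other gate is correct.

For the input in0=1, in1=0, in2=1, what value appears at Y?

Propagate with U5 forced: U0=0, U1=1, U2=0, U3=1, U4=1, U5=0 [stuck-at-0], U6=1.
So Y = 1. (Without the fault it would be 0.)

1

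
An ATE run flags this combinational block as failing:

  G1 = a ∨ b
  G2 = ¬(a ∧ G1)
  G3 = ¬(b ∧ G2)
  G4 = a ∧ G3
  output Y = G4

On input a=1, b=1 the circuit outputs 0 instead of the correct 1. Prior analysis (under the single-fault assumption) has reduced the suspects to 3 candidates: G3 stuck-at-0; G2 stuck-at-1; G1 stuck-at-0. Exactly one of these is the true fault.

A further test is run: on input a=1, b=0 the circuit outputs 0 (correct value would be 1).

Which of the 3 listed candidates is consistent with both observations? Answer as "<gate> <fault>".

Evaluate each candidate on input a=1, b=0:
  G3 stuck-at-0: G1=1, G2=0, G3=0 [stuck-at-0], G4=0 → 0 — matches
  G2 stuck-at-1: G1=1, G2=1 [stuck-at-1], G3=1, G4=1 → 1 — eliminated
  G1 stuck-at-0: G1=0 [stuck-at-0], G2=1, G3=1, G4=1 → 1 — eliminated
Only G3 stuck-at-0 reproduces the observed 0.

G3 stuck-at-0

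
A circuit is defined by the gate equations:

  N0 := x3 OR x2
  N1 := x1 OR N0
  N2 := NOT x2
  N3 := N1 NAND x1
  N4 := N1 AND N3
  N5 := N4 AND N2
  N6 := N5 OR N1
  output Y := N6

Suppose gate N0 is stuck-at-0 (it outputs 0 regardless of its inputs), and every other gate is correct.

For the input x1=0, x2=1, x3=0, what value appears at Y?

0

Propagate with N0 forced: N0=0 [stuck-at-0], N1=0, N2=0, N3=1, N4=0, N5=0, N6=0.
So Y = 0. (Without the fault it would be 1.)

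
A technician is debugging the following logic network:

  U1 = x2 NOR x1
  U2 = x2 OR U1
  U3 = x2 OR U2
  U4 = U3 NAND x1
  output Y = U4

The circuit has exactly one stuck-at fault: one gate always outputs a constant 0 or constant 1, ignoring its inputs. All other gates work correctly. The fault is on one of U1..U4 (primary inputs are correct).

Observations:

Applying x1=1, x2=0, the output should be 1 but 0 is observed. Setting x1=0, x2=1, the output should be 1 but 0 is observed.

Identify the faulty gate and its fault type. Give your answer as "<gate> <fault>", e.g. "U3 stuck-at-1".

Fault-free values for test 1 (x1=1, x2=0): U1=0, U2=0, U3=0, U4=1, giving Y=1. Observed 0.
Test 1: faults giving observed 0 are {U1 stuck-at-1, U2 stuck-at-1, U3 stuck-at-1, U4 stuck-at-0}.
Test 2 (x1=0, x2=1): fault-free U1=0, U2=1, U3=1, U4=1 → 1; observed 0. Eliminates U1 stuck-at-1, U2 stuck-at-1, U3 stuck-at-1.
Only U4 stuck-at-0 is consistent with every test.

U4 stuck-at-0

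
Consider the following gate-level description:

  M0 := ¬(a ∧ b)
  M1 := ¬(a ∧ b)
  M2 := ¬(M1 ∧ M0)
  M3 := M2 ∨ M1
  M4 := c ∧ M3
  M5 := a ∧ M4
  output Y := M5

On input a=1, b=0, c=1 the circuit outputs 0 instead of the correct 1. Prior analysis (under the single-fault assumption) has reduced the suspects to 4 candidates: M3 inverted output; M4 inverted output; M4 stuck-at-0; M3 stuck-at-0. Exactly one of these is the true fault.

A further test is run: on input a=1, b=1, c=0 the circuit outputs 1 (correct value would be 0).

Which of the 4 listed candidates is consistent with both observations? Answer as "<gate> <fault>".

Evaluate each candidate on input a=1, b=1, c=0:
  M3 inverted output: M0=0, M1=0, M2=1, M3=0 [inverted output], M4=0, M5=0 → 0 — eliminated
  M4 inverted output: M0=0, M1=0, M2=1, M3=1, M4=1 [inverted output], M5=1 → 1 — matches
  M4 stuck-at-0: M0=0, M1=0, M2=1, M3=1, M4=0 [stuck-at-0], M5=0 → 0 — eliminated
  M3 stuck-at-0: M0=0, M1=0, M2=1, M3=0 [stuck-at-0], M4=0, M5=0 → 0 — eliminated
Only M4 inverted output reproduces the observed 1.

M4 inverted output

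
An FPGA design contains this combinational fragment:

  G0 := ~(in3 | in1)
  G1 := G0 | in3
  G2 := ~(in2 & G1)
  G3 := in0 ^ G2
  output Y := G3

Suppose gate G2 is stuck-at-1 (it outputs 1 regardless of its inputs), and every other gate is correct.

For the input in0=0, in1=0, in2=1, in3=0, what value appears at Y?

Propagate with G2 forced: G0=1, G1=1, G2=1 [stuck-at-1], G3=1.
So Y = 1. (Without the fault it would be 0.)

1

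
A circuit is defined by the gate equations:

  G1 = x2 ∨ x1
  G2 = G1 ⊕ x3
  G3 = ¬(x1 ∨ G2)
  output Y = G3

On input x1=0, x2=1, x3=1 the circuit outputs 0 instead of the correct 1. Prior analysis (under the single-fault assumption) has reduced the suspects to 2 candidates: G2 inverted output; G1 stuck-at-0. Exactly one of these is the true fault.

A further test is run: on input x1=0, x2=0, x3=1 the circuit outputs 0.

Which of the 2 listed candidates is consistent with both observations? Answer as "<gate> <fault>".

Evaluate each candidate on input x1=0, x2=0, x3=1:
  G2 inverted output: G1=0, G2=0 [inverted output], G3=1 → 1 — eliminated
  G1 stuck-at-0: G1=0 [stuck-at-0], G2=1, G3=0 → 0 — matches
Only G1 stuck-at-0 reproduces the observed 0.

G1 stuck-at-0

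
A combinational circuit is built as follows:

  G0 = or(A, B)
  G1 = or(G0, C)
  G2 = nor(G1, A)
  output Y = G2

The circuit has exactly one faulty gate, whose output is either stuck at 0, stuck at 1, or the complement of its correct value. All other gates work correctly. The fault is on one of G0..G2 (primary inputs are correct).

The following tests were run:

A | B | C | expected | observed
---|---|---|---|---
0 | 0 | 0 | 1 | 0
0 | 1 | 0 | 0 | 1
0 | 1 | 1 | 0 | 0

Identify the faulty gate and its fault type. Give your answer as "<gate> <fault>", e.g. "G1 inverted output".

G0 inverted output

Fault-free values for test 1 (A=0, B=0, C=0): G0=0, G1=0, G2=1, giving Y=1. Observed 0.
Test 1: faults giving observed 0 are {G0 stuck-at-1, G0 inverted output, G1 stuck-at-1, G1 inverted output, G2 stuck-at-0, G2 inverted output}.
Test 2 (A=0, B=1, C=0): fault-free G0=1, G1=1, G2=0 → 0; observed 1. Eliminates G0 stuck-at-1, G1 stuck-at-1, G2 stuck-at-0.
Test 3 (A=0, B=1, C=1): fault-free G0=1, G1=1, G2=0 → 0; observed 0. Eliminates G1 inverted output, G2 inverted output.
Only G0 inverted output is consistent with every test.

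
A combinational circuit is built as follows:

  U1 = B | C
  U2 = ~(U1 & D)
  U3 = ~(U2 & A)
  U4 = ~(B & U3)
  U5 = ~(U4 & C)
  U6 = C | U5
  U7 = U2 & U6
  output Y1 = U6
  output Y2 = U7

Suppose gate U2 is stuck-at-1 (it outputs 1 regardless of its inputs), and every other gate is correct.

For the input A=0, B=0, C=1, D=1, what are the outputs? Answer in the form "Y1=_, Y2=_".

Y1=1, Y2=1

Propagate with U2 forced: U1=1, U2=1 [stuck-at-1], U3=1, U4=1, U5=0, U6=1, U7=1.
So the outputs are Y1=1, Y2=1. (Without the fault they would be Y1=1, Y2=0.)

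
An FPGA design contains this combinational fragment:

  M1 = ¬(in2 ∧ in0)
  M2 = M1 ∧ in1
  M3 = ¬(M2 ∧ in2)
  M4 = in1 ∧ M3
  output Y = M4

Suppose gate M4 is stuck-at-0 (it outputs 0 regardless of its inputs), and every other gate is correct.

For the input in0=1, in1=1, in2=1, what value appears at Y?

0

Propagate with M4 forced: M1=0, M2=0, M3=1, M4=0 [stuck-at-0].
So Y = 0. (Without the fault it would be 1.)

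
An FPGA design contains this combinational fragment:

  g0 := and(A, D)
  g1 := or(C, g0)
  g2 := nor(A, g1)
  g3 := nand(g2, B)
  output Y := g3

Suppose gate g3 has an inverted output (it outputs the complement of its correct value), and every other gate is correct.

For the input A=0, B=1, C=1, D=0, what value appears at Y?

0

Propagate with g3 forced: g0=0, g1=1, g2=0, g3=0 [inverted output].
So Y = 0. (Without the fault it would be 1.)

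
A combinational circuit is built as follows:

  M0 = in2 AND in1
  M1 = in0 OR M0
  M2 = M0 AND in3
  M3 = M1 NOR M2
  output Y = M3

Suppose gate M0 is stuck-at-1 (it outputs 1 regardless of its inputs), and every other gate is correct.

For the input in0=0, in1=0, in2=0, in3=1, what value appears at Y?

0

Propagate with M0 forced: M0=1 [stuck-at-1], M1=1, M2=1, M3=0.
So Y = 0. (Without the fault it would be 1.)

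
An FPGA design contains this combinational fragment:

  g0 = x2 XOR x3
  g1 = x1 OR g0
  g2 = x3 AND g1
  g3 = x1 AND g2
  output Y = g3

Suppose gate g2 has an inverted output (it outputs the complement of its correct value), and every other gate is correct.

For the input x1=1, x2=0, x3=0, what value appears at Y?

1

Propagate with g2 forced: g0=0, g1=1, g2=1 [inverted output], g3=1.
So Y = 1. (Without the fault it would be 0.)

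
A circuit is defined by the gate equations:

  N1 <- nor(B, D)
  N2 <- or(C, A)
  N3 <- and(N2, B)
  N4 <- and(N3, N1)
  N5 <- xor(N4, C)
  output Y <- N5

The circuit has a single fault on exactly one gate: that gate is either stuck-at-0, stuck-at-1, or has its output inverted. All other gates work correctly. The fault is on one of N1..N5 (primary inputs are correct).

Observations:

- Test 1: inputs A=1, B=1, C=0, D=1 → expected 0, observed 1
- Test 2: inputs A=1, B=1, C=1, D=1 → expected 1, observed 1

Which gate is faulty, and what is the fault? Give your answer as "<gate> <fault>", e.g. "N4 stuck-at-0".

N5 stuck-at-1

Fault-free values for test 1 (A=1, B=1, C=0, D=1): N1=0, N2=1, N3=1, N4=0, N5=0, giving Y=0. Observed 1.
Test 1: faults giving observed 1 are {N1 stuck-at-1, N1 inverted output, N4 stuck-at-1, N4 inverted output, N5 stuck-at-1, N5 inverted output}.
Test 2 (A=1, B=1, C=1, D=1): fault-free N1=0, N2=1, N3=1, N4=0, N5=1 → 1; observed 1. Eliminates N1 stuck-at-1, N1 inverted output, N4 stuck-at-1, N4 inverted output, N5 inverted output.
Only N5 stuck-at-1 is consistent with every test.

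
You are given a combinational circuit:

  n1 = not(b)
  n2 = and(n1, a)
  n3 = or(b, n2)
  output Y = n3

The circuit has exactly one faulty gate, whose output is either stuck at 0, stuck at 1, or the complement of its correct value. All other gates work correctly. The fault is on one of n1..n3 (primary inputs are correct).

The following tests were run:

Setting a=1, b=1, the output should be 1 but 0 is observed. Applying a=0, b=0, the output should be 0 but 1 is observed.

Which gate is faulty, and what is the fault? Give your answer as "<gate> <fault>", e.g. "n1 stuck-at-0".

Fault-free values for test 1 (a=1, b=1): n1=0, n2=0, n3=1, giving Y=1. Observed 0.
Test 1: faults giving observed 0 are {n3 stuck-at-0, n3 inverted output}.
Test 2 (a=0, b=0): fault-free n1=1, n2=0, n3=0 → 0; observed 1. Eliminates n3 stuck-at-0.
Only n3 inverted output is consistent with every test.

n3 inverted output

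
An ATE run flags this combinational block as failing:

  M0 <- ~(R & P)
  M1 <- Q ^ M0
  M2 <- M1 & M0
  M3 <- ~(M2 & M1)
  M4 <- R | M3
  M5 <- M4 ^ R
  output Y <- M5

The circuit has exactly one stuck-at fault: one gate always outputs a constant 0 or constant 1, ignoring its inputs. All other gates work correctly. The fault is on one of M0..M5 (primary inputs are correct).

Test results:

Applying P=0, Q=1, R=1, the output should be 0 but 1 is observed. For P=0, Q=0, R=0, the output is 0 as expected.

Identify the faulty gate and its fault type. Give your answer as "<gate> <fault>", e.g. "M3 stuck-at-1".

M4 stuck-at-0

Fault-free values for test 1 (P=0, Q=1, R=1): M0=1, M1=0, M2=0, M3=1, M4=1, M5=0, giving Y=0. Observed 1.
Test 1: faults giving observed 1 are {M4 stuck-at-0, M5 stuck-at-1}.
Test 2 (P=0, Q=0, R=0): fault-free M0=1, M1=1, M2=1, M3=0, M4=0, M5=0 → 0; observed 0. Eliminates M5 stuck-at-1.
Only M4 stuck-at-0 is consistent with every test.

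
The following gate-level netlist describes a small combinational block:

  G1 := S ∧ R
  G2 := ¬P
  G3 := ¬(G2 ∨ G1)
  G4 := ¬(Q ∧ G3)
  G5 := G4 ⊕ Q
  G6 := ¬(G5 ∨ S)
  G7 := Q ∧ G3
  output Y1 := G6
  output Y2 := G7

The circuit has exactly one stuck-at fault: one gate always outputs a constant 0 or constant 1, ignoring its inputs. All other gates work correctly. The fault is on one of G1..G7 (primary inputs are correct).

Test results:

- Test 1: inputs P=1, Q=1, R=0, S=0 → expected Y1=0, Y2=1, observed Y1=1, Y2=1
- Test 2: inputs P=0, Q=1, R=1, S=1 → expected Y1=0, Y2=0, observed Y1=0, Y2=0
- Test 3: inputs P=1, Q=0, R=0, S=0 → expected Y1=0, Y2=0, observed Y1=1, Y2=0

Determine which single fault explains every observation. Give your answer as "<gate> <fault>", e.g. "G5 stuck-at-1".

Fault-free values for test 1 (P=1, Q=1, R=0, S=0): G1=0, G2=0, G3=1, G4=0, G5=1, G6=0, G7=1, giving Y1=0, Y2=1. Observed Y1=1, Y2=1.
Test 1: faults giving observed Y1=1, Y2=1 are {G4 stuck-at-1, G5 stuck-at-0, G6 stuck-at-1}.
Test 2 (P=0, Q=1, R=1, S=1): fault-free G1=1, G2=1, G3=0, G4=1, G5=0, G6=0, G7=0 → Y1=0, Y2=0; observed Y1=0, Y2=0. Eliminates G6 stuck-at-1.
Test 3 (P=1, Q=0, R=0, S=0): fault-free G1=0, G2=0, G3=1, G4=1, G5=1, G6=0, G7=0 → Y1=0, Y2=0; observed Y1=1, Y2=0. Eliminates G4 stuck-at-1.
Only G5 stuck-at-0 is consistent with every test.

G5 stuck-at-0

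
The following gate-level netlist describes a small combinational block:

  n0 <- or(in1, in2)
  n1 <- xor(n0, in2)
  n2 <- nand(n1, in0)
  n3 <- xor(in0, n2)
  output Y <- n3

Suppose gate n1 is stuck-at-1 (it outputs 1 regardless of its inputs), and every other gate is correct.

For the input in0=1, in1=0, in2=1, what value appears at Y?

1

Propagate with n1 forced: n0=1, n1=1 [stuck-at-1], n2=0, n3=1.
So Y = 1. (Without the fault it would be 0.)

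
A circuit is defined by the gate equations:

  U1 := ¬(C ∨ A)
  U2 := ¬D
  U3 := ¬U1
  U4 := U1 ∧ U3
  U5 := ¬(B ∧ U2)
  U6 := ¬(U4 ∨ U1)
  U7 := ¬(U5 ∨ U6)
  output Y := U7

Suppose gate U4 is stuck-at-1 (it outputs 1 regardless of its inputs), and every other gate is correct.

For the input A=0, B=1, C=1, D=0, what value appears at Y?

Propagate with U4 forced: U1=0, U2=1, U3=1, U4=1 [stuck-at-1], U5=0, U6=0, U7=1.
So Y = 1. (Without the fault it would be 0.)

1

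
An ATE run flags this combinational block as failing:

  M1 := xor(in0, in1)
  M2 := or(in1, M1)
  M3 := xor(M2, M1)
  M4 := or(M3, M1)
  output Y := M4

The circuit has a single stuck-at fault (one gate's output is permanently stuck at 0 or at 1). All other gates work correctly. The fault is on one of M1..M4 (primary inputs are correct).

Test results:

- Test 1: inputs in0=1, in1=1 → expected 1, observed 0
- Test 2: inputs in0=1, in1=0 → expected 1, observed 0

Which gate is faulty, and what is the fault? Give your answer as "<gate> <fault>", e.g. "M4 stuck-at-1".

M4 stuck-at-0

Fault-free values for test 1 (in0=1, in1=1): M1=0, M2=1, M3=1, M4=1, giving Y=1. Observed 0.
Test 1: faults giving observed 0 are {M2 stuck-at-0, M3 stuck-at-0, M4 stuck-at-0}.
Test 2 (in0=1, in1=0): fault-free M1=1, M2=1, M3=0, M4=1 → 1; observed 0. Eliminates M2 stuck-at-0, M3 stuck-at-0.
Only M4 stuck-at-0 is consistent with every test.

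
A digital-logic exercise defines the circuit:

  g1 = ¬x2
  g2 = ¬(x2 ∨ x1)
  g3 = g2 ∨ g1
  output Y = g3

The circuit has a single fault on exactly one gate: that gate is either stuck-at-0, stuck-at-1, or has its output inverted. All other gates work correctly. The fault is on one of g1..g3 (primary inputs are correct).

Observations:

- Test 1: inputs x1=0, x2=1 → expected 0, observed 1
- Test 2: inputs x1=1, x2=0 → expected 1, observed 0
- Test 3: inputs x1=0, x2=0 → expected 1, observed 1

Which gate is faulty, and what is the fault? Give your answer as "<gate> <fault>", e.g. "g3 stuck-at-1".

g1 inverted output

Fault-free values for test 1 (x1=0, x2=1): g1=0, g2=0, g3=0, giving Y=0. Observed 1.
Test 1: faults giving observed 1 are {g1 stuck-at-1, g1 inverted output, g2 stuck-at-1, g2 inverted output, g3 stuck-at-1, g3 inverted output}.
Test 2 (x1=1, x2=0): fault-free g1=1, g2=0, g3=1 → 1; observed 0. Eliminates g1 stuck-at-1, g2 stuck-at-1, g2 inverted output, g3 stuck-at-1.
Test 3 (x1=0, x2=0): fault-free g1=1, g2=1, g3=1 → 1; observed 1. Eliminates g3 inverted output.
Only g1 inverted output is consistent with every test.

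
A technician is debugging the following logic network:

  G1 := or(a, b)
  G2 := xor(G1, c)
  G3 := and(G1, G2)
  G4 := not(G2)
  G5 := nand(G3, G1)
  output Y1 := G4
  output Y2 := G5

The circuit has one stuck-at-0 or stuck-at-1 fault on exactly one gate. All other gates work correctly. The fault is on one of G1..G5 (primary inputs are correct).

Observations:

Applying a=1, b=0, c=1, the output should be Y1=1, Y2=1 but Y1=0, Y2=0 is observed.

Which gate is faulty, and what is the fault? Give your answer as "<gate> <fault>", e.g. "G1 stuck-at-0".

Fault-free values for test 1 (a=1, b=0, c=1): G1=1, G2=0, G3=0, G4=1, G5=1, giving Y1=1, Y2=1. Observed Y1=0, Y2=0.
Test 1: faults giving observed Y1=0, Y2=0 are {G2 stuck-at-1}.
Only G2 stuck-at-1 is consistent with every test.

G2 stuck-at-1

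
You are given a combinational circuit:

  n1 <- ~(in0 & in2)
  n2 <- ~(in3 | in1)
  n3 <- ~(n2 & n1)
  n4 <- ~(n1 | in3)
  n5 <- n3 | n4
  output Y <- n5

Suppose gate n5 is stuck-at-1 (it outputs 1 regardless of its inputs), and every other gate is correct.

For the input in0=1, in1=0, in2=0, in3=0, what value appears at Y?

1

Propagate with n5 forced: n1=1, n2=1, n3=0, n4=0, n5=1 [stuck-at-1].
So Y = 1. (Without the fault it would be 0.)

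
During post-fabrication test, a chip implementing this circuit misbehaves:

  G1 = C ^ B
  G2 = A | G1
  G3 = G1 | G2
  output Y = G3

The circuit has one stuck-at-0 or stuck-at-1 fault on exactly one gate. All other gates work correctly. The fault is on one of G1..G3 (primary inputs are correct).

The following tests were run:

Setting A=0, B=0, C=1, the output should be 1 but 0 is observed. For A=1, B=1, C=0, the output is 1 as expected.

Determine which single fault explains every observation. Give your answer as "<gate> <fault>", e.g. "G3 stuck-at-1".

Fault-free values for test 1 (A=0, B=0, C=1): G1=1, G2=1, G3=1, giving Y=1. Observed 0.
Test 1: faults giving observed 0 are {G1 stuck-at-0, G3 stuck-at-0}.
Test 2 (A=1, B=1, C=0): fault-free G1=1, G2=1, G3=1 → 1; observed 1. Eliminates G3 stuck-at-0.
Only G1 stuck-at-0 is consistent with every test.

G1 stuck-at-0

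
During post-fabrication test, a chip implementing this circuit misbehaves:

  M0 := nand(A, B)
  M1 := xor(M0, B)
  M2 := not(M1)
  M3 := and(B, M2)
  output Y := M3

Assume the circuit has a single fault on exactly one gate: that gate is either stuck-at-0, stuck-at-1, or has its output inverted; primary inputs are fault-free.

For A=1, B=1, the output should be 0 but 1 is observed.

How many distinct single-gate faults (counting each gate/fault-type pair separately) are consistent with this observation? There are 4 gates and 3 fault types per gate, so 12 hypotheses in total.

8

Fault-free: M0=0, M1=1, M2=0, M3=0 → 0. Observed 1.
  M0 stuck-at-0: output 0 ✗
  M0 stuck-at-1: output 1 ✓
  M0 inverted output: output 1 ✓
  M1 stuck-at-0: output 1 ✓
  M1 stuck-at-1: output 0 ✗
  M1 inverted output: output 1 ✓
  M2 stuck-at-0: output 0 ✗
  M2 stuck-at-1: output 1 ✓
  M2 inverted output: output 1 ✓
  M3 stuck-at-0: output 0 ✗
  M3 stuck-at-1: output 1 ✓
  M3 inverted output: output 1 ✓
Consistent faults: {M0 stuck-at-1, M0 inverted output, M1 stuck-at-0, M1 inverted output, M2 stuck-at-1, M2 inverted output, M3 stuck-at-1, M3 inverted output} — 8 in all.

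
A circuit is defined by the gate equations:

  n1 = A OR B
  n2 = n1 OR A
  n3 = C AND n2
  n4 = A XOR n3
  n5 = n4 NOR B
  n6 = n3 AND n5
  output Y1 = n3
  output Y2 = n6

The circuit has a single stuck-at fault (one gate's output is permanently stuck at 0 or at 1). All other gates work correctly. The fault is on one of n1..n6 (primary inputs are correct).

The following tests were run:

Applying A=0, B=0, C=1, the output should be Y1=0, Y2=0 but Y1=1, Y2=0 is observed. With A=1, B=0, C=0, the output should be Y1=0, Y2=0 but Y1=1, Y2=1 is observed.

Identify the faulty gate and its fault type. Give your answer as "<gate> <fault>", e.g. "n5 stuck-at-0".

n3 stuck-at-1

Fault-free values for test 1 (A=0, B=0, C=1): n1=0, n2=0, n3=0, n4=0, n5=1, n6=0, giving Y1=0, Y2=0. Observed Y1=1, Y2=0.
Test 1: faults giving observed Y1=1, Y2=0 are {n1 stuck-at-1, n2 stuck-at-1, n3 stuck-at-1}.
Test 2 (A=1, B=0, C=0): fault-free n1=1, n2=1, n3=0, n4=1, n5=0, n6=0 → Y1=0, Y2=0; observed Y1=1, Y2=1. Eliminates n1 stuck-at-1, n2 stuck-at-1.
Only n3 stuck-at-1 is consistent with every test.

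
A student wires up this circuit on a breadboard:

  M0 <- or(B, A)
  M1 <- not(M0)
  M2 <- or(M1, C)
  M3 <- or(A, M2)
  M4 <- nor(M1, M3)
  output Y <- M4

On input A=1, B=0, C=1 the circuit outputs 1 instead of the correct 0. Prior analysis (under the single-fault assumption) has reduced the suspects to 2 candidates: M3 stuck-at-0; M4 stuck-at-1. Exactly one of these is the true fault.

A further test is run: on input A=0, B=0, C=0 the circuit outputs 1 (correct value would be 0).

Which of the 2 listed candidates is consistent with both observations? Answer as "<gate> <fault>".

M4 stuck-at-1

Evaluate each candidate on input A=0, B=0, C=0:
  M3 stuck-at-0: M0=0, M1=1, M2=1, M3=0 [stuck-at-0], M4=0 → 0 — eliminated
  M4 stuck-at-1: M0=0, M1=1, M2=1, M3=1, M4=1 [stuck-at-1] → 1 — matches
Only M4 stuck-at-1 reproduces the observed 1.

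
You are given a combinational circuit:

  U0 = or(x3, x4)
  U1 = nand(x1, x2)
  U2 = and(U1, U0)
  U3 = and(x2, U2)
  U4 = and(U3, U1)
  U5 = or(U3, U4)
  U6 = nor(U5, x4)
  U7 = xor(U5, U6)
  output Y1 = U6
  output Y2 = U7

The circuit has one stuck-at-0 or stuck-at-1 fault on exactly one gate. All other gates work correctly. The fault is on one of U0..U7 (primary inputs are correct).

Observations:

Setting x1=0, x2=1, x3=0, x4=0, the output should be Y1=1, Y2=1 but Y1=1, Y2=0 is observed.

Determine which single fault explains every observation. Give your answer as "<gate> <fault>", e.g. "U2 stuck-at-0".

U7 stuck-at-0

Fault-free values for test 1 (x1=0, x2=1, x3=0, x4=0): U0=0, U1=1, U2=0, U3=0, U4=0, U5=0, U6=1, U7=1, giving Y1=1, Y2=1. Observed Y1=1, Y2=0.
Test 1: faults giving observed Y1=1, Y2=0 are {U7 stuck-at-0}.
Only U7 stuck-at-0 is consistent with every test.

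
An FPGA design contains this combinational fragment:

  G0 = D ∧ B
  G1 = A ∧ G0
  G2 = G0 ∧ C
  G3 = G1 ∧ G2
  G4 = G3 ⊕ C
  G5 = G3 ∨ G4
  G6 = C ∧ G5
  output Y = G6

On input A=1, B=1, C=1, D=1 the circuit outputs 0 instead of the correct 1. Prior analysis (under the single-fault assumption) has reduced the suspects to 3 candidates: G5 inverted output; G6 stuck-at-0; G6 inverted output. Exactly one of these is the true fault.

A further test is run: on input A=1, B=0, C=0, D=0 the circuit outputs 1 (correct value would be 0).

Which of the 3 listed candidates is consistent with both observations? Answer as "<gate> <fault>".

G6 inverted output

Evaluate each candidate on input A=1, B=0, C=0, D=0:
  G5 inverted output: G0=0, G1=0, G2=0, G3=0, G4=0, G5=1 [inverted output], G6=0 → 0 — eliminated
  G6 stuck-at-0: G0=0, G1=0, G2=0, G3=0, G4=0, G5=0, G6=0 [stuck-at-0] → 0 — eliminated
  G6 inverted output: G0=0, G1=0, G2=0, G3=0, G4=0, G5=0, G6=1 [inverted output] → 1 — matches
Only G6 inverted output reproduces the observed 1.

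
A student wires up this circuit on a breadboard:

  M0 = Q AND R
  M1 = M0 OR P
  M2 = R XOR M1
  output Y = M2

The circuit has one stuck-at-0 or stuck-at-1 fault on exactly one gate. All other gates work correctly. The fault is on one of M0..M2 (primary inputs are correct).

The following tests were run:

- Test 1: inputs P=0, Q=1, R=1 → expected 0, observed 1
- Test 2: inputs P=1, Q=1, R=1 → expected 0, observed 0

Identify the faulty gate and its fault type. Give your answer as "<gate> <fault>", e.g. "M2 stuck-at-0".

M0 stuck-at-0

Fault-free values for test 1 (P=0, Q=1, R=1): M0=1, M1=1, M2=0, giving Y=0. Observed 1.
Test 1: faults giving observed 1 are {M0 stuck-at-0, M1 stuck-at-0, M2 stuck-at-1}.
Test 2 (P=1, Q=1, R=1): fault-free M0=1, M1=1, M2=0 → 0; observed 0. Eliminates M1 stuck-at-0, M2 stuck-at-1.
Only M0 stuck-at-0 is consistent with every test.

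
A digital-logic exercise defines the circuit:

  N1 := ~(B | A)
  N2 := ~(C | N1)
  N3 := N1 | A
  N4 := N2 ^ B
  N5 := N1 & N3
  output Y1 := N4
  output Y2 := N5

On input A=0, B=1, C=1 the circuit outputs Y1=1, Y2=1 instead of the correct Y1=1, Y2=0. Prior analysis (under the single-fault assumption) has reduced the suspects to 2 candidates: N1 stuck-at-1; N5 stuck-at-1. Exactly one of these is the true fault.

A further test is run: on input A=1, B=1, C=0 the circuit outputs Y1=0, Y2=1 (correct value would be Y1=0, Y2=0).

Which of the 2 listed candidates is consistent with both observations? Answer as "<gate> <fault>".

Evaluate each candidate on input A=1, B=1, C=0:
  N1 stuck-at-1: N1=1 [stuck-at-1], N2=0, N3=1, N4=1, N5=1 → Y1=1, Y2=1 — eliminated
  N5 stuck-at-1: N1=0, N2=1, N3=1, N4=0, N5=1 [stuck-at-1] → Y1=0, Y2=1 — matches
Only N5 stuck-at-1 reproduces the observed Y1=0, Y2=1.

N5 stuck-at-1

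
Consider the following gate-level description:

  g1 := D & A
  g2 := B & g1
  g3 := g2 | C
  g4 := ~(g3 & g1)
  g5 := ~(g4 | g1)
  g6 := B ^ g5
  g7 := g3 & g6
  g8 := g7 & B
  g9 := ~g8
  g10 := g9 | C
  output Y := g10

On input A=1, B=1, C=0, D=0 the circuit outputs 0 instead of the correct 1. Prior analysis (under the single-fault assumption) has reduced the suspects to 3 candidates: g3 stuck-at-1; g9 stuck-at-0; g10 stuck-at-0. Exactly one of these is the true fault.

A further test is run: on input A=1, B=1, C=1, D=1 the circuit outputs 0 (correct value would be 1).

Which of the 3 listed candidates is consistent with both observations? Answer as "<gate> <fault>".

g10 stuck-at-0

Evaluate each candidate on input A=1, B=1, C=1, D=1:
  g3 stuck-at-1: g1=1, g2=1, g3=1 [stuck-at-1], g4=0, g5=0, g6=1, g7=1, g8=1, g9=0, g10=1 → 1 — eliminated
  g9 stuck-at-0: g1=1, g2=1, g3=1, g4=0, g5=0, g6=1, g7=1, g8=1, g9=0 [stuck-at-0], g10=1 → 1 — eliminated
  g10 stuck-at-0: g1=1, g2=1, g3=1, g4=0, g5=0, g6=1, g7=1, g8=1, g9=0, g10=0 [stuck-at-0] → 0 — matches
Only g10 stuck-at-0 reproduces the observed 0.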